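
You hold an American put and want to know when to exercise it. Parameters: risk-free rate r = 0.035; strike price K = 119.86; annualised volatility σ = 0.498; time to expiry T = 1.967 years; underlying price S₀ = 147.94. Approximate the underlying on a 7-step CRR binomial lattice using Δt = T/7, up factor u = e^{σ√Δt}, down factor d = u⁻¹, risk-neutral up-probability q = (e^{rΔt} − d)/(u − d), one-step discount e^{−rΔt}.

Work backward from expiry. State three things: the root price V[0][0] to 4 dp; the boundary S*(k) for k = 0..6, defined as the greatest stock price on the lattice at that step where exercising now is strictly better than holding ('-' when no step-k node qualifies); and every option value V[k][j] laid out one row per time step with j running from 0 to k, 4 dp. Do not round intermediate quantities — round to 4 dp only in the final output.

params: Δt=0.28100 u=1.30211 d=0.76798 q=0.45289 e^(-rΔt)=0.99021
t_7 payoffs: 96.5496 80.3374 52.8497 6.2445 0.0000 0.0000 0.0000 0.0000
t_6: node(6,0) S=30.3527 payoff=89.5073 vs cont=88.3343 → 89.5073 [stop]  node(6,1) S=51.4628 payoff=68.3972 vs cont=67.2242 → 68.3972 [stop]  node(6,2) S=87.2548 payoff=32.6052 vs cont=31.4321 → 32.6052 [stop]  node(6,3) S=147.9400 payoff=0.0000 vs cont=3.3830 → 3.3830 [wait]  node(6,4) S=250.8313 payoff=0.0000 vs cont=0.0000 → 0.0000 [wait]  node(6,5) S=425.2829 payoff=0.0000 vs cont=0.0000 → 0.0000 [wait]  node(6,6) S=721.0645 payoff=0.0000 vs cont=0.0000 → 0.0000 [wait]  ⇒ S*(6)=87.2548
t_5: node(5,0) S=39.5226 payoff=80.3374 vs cont=79.1644 → 80.3374 [stop]  node(5,1) S=67.0103 payoff=52.8497 vs cont=51.6767 → 52.8497 [stop]  node(5,2) S=113.6155 payoff=6.2445 vs cont=19.1812 → 19.1812 [wait]  node(5,3) S=192.6343 payoff=0.0000 vs cont=1.8328 → 1.8328 [wait]  node(5,4) S=326.6103 payoff=0.0000 vs cont=0.0000 → 0.0000 [wait]  node(5,5) S=553.7657 payoff=0.0000 vs cont=0.0000 → 0.0000 [wait]  ⇒ S*(5)=67.0103
t_4: node(4,0) S=51.4628 payoff=68.3972 vs cont=67.2242 → 68.3972 [stop]  node(4,1) S=87.2548 payoff=32.6052 vs cont=37.2337 → 37.2337 [wait]  node(4,2) S=147.9400 payoff=0.0000 vs cont=11.2135 → 11.2135 [wait]  node(4,3) S=250.8313 payoff=0.0000 vs cont=0.9929 → 0.9929 [wait]  node(4,4) S=425.2829 payoff=0.0000 vs cont=0.0000 → 0.0000 [wait]  ⇒ S*(4)=51.4628
t_3: node(3,0) S=67.0103 payoff=52.8497 vs cont=53.7524 → 53.7524 [wait]  node(3,1) S=113.6155 payoff=6.2445 vs cont=25.2004 → 25.2004 [wait]  node(3,2) S=192.6343 payoff=0.0000 vs cont=6.5203 → 6.5203 [wait]  node(3,3) S=326.6103 payoff=0.0000 vs cont=0.5379 → 0.5379 [wait]  ⇒ S*(3)=-
t_2: node(2,0) S=87.2548 payoff=32.6052 vs cont=40.4220 → 40.4220 [wait]  node(2,1) S=147.9400 payoff=0.0000 vs cont=16.5766 → 16.5766 [wait]  node(2,2) S=250.8313 payoff=0.0000 vs cont=3.7736 → 3.7736 [wait]  ⇒ S*(2)=-
t_1: node(1,0) S=113.6155 payoff=6.2445 vs cont=29.3328 → 29.3328 [wait]  node(1,1) S=192.6343 payoff=0.0000 vs cont=10.6728 → 10.6728 [wait]  ⇒ S*(1)=-
t_0: node(0,0) S=147.9400 payoff=0.0000 vs cont=20.6775 → 20.6775 [wait]  ⇒ S*(0)=-

price = 20.6775
boundary = - - - - 51.4628 67.0103 87.2548
tree:
20.6775
29.3328 10.6728
40.4220 16.5766 3.7736
53.7524 25.2004 6.5203 0.5379
68.3972 37.2337 11.2135 0.9929 0.0000
80.3374 52.8497 19.1812 1.8328 0.0000 0.0000
89.5073 68.3972 32.6052 3.3830 0.0000 0.0000 0.0000
96.5496 80.3374 52.8497 6.2445 0.0000 0.0000 0.0000 0.0000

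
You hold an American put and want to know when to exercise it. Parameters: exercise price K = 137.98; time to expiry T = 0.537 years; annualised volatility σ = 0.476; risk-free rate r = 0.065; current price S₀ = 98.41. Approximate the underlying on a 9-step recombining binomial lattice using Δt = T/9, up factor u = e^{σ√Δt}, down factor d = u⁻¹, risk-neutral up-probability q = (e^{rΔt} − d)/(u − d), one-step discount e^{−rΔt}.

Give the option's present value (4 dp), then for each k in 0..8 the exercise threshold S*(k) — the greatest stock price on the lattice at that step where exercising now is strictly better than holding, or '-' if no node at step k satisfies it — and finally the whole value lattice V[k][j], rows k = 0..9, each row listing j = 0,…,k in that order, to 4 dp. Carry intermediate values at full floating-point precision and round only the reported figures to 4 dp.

price = 40.7901
boundary = - 87.6079 77.9915 87.6079 77.9915 87.6079 98.4100 110.5440 98.4100
tree:
40.7901
50.3721 31.0472
59.9885 40.2163 21.6606
68.5494 50.3721 29.8661 13.2116
76.1705 59.9885 39.6420 19.8324 6.3604
82.9551 68.5494 50.3721 28.6838 10.6903 1.8616
88.9950 76.1705 59.9885 39.5700 17.4743 3.6475 0.0000
94.3719 82.9551 68.5494 50.3721 27.4360 7.1467 0.0000 0.0000
99.1586 88.9950 76.1705 59.9885 39.5700 14.0028 0.0000 0.0000 0.0000
103.4199 94.3719 82.9551 68.5494 50.3721 27.4360 0.0000 0.0000 0.0000 0.0000

Δt=0.05967, u=1.12330, d=0.89023, q=0.48764, disc=e^(-rΔt)=0.99613
k=9 terminal: V=max(K-S,0) → 103.4199 94.3719 82.9551 68.5494 50.3721 27.4360 0.0000 0.0000 0.0000 0.0000
k=8: j=0 S=38.8214 intr=99.1586 cont=98.6245 V=99.1586[EX]; j=1 S=48.9850 intr=88.9950 cont=88.4609 V=88.9950[EX]; j=2 S=61.8095 intr=76.1705 cont=75.6364 V=76.1705[EX]; j=3 S=77.9915 intr=59.9885 cont=59.4544 V=59.9885[EX]; j=4 S=98.4100 intr=39.5700 cont=39.0359 V=39.5700[EX]; j=5 S=124.1742 intr=13.8058 cont=14.0028 V=14.0028[hold]; j=6 S=156.6835 intr=0.0000 cont=0.0000 V=0.0000[hold]; j=7 S=197.7040 intr=0.0000 cont=0.0000 V=0.0000[hold]; j=8 S=249.4637 intr=0.0000 cont=0.0000 V=0.0000[hold]  S*(8)=98.4100
k=7: j=0 S=43.6081 intr=94.3719 cont=93.8378 V=94.3719[EX]; j=1 S=55.0249 intr=82.9551 cont=82.4210 V=82.9551[EX]; j=2 S=69.4306 intr=68.5494 cont=68.0153 V=68.5494[EX]; j=3 S=87.6079 intr=50.3721 cont=49.8380 V=50.3721[EX]; j=4 S=110.5440 intr=27.4360 cont=26.9975 V=27.4360[EX]; j=5 S=139.4849 intr=0.0000 cont=7.1467 V=7.1467[hold]; j=6 S=176.0027 intr=0.0000 cont=0.0000 V=0.0000[hold]; j=7 S=222.0810 intr=0.0000 cont=0.0000 V=0.0000[hold]  S*(7)=110.5440
k=6: j=0 S=48.9850 intr=88.9950 cont=88.4609 V=88.9950[EX]; j=1 S=61.8095 intr=76.1705 cont=75.6364 V=76.1705[EX]; j=2 S=77.9915 intr=59.9885 cont=59.4544 V=59.9885[EX]; j=3 S=98.4100 intr=39.5700 cont=39.0359 V=39.5700[EX]; j=4 S=124.1742 intr=13.8058 cont=17.4743 V=17.4743[hold]; j=5 S=156.6835 intr=0.0000 cont=3.6475 V=3.6475[hold]; j=6 S=197.7040 intr=0.0000 cont=0.0000 V=0.0000[hold]  S*(6)=98.4100
k=5: j=0 S=55.0249 intr=82.9551 cont=82.4210 V=82.9551[EX]; j=1 S=69.4306 intr=68.5494 cont=68.0153 V=68.5494[EX]; j=2 S=87.6079 intr=50.3721 cont=49.8380 V=50.3721[EX]; j=3 S=110.5440 intr=27.4360 cont=28.6838 V=28.6838[hold]; j=4 S=139.4849 intr=0.0000 cont=10.6903 V=10.6903[hold]; j=5 S=176.0027 intr=0.0000 cont=1.8616 V=1.8616[hold]  S*(5)=87.6079
k=4: j=0 S=61.8095 intr=76.1705 cont=75.6364 V=76.1705[EX]; j=1 S=77.9915 intr=59.9885 cont=59.4544 V=59.9885[EX]; j=2 S=98.4100 intr=39.5700 cont=39.6420 V=39.6420[hold]; j=3 S=124.1742 intr=13.8058 cont=19.8324 V=19.8324[hold]; j=4 S=156.6835 intr=0.0000 cont=6.3604 V=6.3604[hold]  S*(4)=77.9915
k=3: j=0 S=69.4306 intr=68.5494 cont=68.0153 V=68.5494[EX]; j=1 S=87.6079 intr=50.3721 cont=49.8730 V=50.3721[EX]; j=2 S=110.5440 intr=27.4360 cont=29.8661 V=29.8661[hold]; j=3 S=139.4849 intr=0.0000 cont=13.2116 V=13.2116[hold]  S*(3)=87.6079
k=2: j=0 S=77.9915 intr=59.9885 cont=59.4544 V=59.9885[EX]; j=1 S=98.4100 intr=39.5700 cont=40.2163 V=40.2163[hold]; j=2 S=124.1742 intr=13.8058 cont=21.6606 V=21.6606[hold]  S*(2)=77.9915
k=1: j=0 S=87.6079 intr=50.3721 cont=50.1520 V=50.3721[EX]; j=1 S=110.5440 intr=27.4360 cont=31.0472 V=31.0472[hold]  S*(1)=87.6079
k=0: j=0 S=98.4100 intr=39.5700 cont=40.7901 V=40.7901[hold]  S*(0)=-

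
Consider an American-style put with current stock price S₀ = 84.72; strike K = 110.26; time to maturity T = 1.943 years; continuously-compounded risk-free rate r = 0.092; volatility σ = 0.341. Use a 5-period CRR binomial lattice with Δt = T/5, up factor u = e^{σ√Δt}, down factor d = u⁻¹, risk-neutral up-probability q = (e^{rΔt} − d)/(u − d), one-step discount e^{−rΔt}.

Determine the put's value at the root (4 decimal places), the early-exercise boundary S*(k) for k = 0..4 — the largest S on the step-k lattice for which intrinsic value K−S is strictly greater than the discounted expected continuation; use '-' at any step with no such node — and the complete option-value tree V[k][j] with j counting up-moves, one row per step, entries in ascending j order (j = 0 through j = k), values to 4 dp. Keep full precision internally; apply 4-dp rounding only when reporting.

params: Δt=0.38860 u=1.23685 d=0.80850 q=0.53203 e^(-rΔt)=0.96488
t_5 payoffs: 80.9921 65.4856 41.7637 5.4736 0.0000 0.0000
t_4: node(4,0) S=36.2002 payoff=74.0598 vs cont=70.1875 → 74.0598 [stop]  node(4,1) S=55.3794 payoff=54.8806 vs cont=51.0083 → 54.8806 [stop]  node(4,2) S=84.7200 payoff=25.5400 vs cont=21.6677 → 25.5400 [stop]  node(4,3) S=129.6055 payoff=0.0000 vs cont=2.4716 → 2.4716 [wait]  node(4,4) S=198.2719 payoff=0.0000 vs cont=0.0000 → 0.0000 [wait]  ⇒ S*(4)=84.7200
t_3: node(3,0) S=44.7744 payoff=65.4856 vs cont=61.6133 → 65.4856 [stop]  node(3,1) S=68.4963 payoff=41.7637 vs cont=37.8914 → 41.7637 [stop]  node(3,2) S=104.7864 payoff=5.4736 vs cont=12.8010 → 12.8010 [wait]  node(3,3) S=160.3032 payoff=0.0000 vs cont=1.1160 → 1.1160 [wait]  ⇒ S*(3)=68.4963
t_2: node(2,0) S=55.3794 payoff=54.8806 vs cont=51.0083 → 54.8806 [stop]  node(2,1) S=84.7200 payoff=25.5400 vs cont=25.4292 → 25.5400 [stop]  node(2,2) S=129.6055 payoff=0.0000 vs cont=6.3530 → 6.3530 [wait]  ⇒ S*(2)=84.7200
t_1: node(1,0) S=68.4963 payoff=41.7637 vs cont=37.8914 → 41.7637 [stop]  node(1,1) S=104.7864 payoff=5.4736 vs cont=14.7935 → 14.7935 [wait]  ⇒ S*(1)=68.4963
t_0: node(0,0) S=84.7200 payoff=25.5400 vs cont=26.4520 → 26.4520 [wait]  ⇒ S*(0)=-

price = 26.4520
boundary = - 68.4963 84.7200 68.4963 84.7200
tree:
26.4520
41.7637 14.7935
54.8806 25.5400 6.3530
65.4856 41.7637 12.8010 1.1160
74.0598 54.8806 25.5400 2.4716 0.0000
80.9921 65.4856 41.7637 5.4736 0.0000 0.0000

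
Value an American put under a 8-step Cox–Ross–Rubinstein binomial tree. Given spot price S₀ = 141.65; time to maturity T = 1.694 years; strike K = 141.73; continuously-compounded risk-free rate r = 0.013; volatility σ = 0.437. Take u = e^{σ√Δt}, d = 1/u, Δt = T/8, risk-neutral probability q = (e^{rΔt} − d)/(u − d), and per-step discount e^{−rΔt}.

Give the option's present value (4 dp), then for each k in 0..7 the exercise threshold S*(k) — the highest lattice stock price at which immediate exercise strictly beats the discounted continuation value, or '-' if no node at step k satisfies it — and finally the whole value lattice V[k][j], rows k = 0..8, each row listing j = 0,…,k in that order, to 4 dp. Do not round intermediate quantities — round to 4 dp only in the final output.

params: Δt=0.21175 u=1.22274 d=0.81784 q=0.45670 e^(-rΔt)=0.99725
t_8 payoffs: 113.3799 99.3443 78.3598 46.9862 0.0800 0.0000 0.0000 0.0000 0.0000
t_7: node(7,0) S=34.6647 payoff=107.0653 vs cont=106.6757 → 107.0653 [stop]  node(7,1) S=51.8266 payoff=89.9034 vs cont=89.5138 → 89.9034 [stop]  node(7,2) S=77.4851 payoff=64.2449 vs cont=63.8553 → 64.2449 [stop]  node(7,3) S=115.8467 payoff=25.8833 vs cont=25.4937 → 25.8833 [stop]  node(7,4) S=173.2006 payoff=0.0000 vs cont=0.0433 → 0.0433 [wait]  node(7,5) S=258.9495 payoff=0.0000 vs cont=0.0000 → 0.0000 [wait]  node(7,6) S=387.1512 payoff=0.0000 vs cont=0.0000 → 0.0000 [wait]  node(7,7) S=578.8237 payoff=0.0000 vs cont=0.0000 → 0.0000 [wait]  ⇒ S*(7)=115.8467
t_6: node(6,0) S=42.3857 payoff=99.3443 vs cont=98.9547 → 99.3443 [stop]  node(6,1) S=63.3702 payoff=78.3598 vs cont=77.9702 → 78.3598 [stop]  node(6,2) S=94.7438 payoff=46.9862 vs cont=46.5966 → 46.9862 [stop]  node(6,3) S=141.6500 payoff=0.0800 vs cont=14.0434 → 14.0434 [wait]  node(6,4) S=211.7787 payoff=0.0000 vs cont=0.0235 → 0.0235 [wait]  node(6,5) S=316.6269 payoff=0.0000 vs cont=0.0000 → 0.0000 [wait]  node(6,6) S=473.3839 payoff=0.0000 vs cont=0.0000 → 0.0000 [wait]  ⇒ S*(6)=94.7438
t_5: node(5,0) S=51.8266 payoff=89.9034 vs cont=89.5138 → 89.9034 [stop]  node(5,1) S=77.4851 payoff=64.2449 vs cont=63.8553 → 64.2449 [stop]  node(5,2) S=115.8467 payoff=25.8833 vs cont=31.8533 → 31.8533 [wait]  node(5,3) S=173.2006 payoff=0.0000 vs cont=7.6194 → 7.6194 [wait]  node(5,4) S=258.9495 payoff=0.0000 vs cont=0.0127 → 0.0127 [wait]  node(5,5) S=387.1512 payoff=0.0000 vs cont=0.0000 → 0.0000 [wait]  ⇒ S*(5)=77.4851
t_4: node(4,0) S=63.3702 payoff=78.3598 vs cont=77.9702 → 78.3598 [stop]  node(4,1) S=94.7438 payoff=46.9862 vs cont=49.3156 → 49.3156 [wait]  node(4,2) S=141.6500 payoff=0.0800 vs cont=20.7284 → 20.7284 [wait]  node(4,3) S=211.7787 payoff=0.0000 vs cont=4.1340 → 4.1340 [wait]  node(4,4) S=316.6269 payoff=0.0000 vs cont=0.0069 → 0.0069 [wait]  ⇒ S*(4)=63.3702
t_3: node(3,0) S=77.4851 payoff=64.2449 vs cont=64.9162 → 64.9162 [wait]  node(3,1) S=115.8467 payoff=25.8833 vs cont=36.1600 → 36.1600 [wait]  node(3,2) S=173.2006 payoff=0.0000 vs cont=13.1136 → 13.1136 [wait]  node(3,3) S=258.9495 payoff=0.0000 vs cont=2.2430 → 2.2430 [wait]  ⇒ S*(3)=-
t_2: node(2,0) S=94.7438 payoff=46.9862 vs cont=51.6408 → 51.6408 [wait]  node(2,1) S=141.6500 payoff=0.0800 vs cont=25.5642 → 25.5642 [wait]  node(2,2) S=211.7787 payoff=0.0000 vs cont=8.1265 → 8.1265 [wait]  ⇒ S*(2)=-
t_1: node(1,0) S=115.8467 payoff=25.8833 vs cont=39.6223 → 39.6223 [wait]  node(1,1) S=173.2006 payoff=0.0000 vs cont=17.5519 → 17.5519 [wait]  ⇒ S*(1)=-
t_0: node(0,0) S=141.6500 payoff=0.0800 vs cont=29.4615 → 29.4615 [wait]  ⇒ S*(0)=-

price = 29.4615
boundary = - - - - 63.3702 77.4851 94.7438 115.8467
tree:
29.4615
39.6223 17.5519
51.6408 25.5642 8.1265
64.9162 36.1600 13.1136 2.2430
78.3598 49.3156 20.7284 4.1340 0.0069
89.9034 64.2449 31.8533 7.6194 0.0127 0.0000
99.3443 78.3598 46.9862 14.0434 0.0235 0.0000 0.0000
107.0653 89.9034 64.2449 25.8833 0.0433 0.0000 0.0000 0.0000
113.3799 99.3443 78.3598 46.9862 0.0800 0.0000 0.0000 0.0000 0.0000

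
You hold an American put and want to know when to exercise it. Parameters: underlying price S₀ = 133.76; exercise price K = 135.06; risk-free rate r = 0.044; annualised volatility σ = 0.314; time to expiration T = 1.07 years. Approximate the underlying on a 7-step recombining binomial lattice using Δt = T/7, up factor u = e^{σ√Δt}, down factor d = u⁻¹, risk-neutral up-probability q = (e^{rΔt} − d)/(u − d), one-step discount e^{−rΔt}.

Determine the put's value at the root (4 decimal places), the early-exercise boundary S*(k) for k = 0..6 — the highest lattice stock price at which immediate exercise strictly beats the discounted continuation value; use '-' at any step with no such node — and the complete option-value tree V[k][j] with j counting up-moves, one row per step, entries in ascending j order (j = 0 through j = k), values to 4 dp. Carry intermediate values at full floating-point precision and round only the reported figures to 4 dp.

price = 15.7872
boundary = - - - 92.5504 81.8583 92.5504 104.6392
tree:
15.7872
22.7490 8.9491
31.7001 13.9904 3.9636
42.5096 21.1803 6.8969 1.0459
53.2017 30.7912 11.7320 2.0924 0.0000
62.6586 42.5096 19.3384 4.1860 0.0000 0.0000
71.0230 53.2017 30.4208 8.3742 0.0000 0.0000 0.0000
78.4211 62.6586 42.5096 16.7530 0.0000 0.0000 0.0000 0.0000

params: Δt=0.15286 u=1.13062 d=0.88447 q=0.49676 e^(-rΔt)=0.99330
t_7 payoffs: 78.4211 62.6586 42.5096 16.7530 0.0000 0.0000 0.0000 0.0000
t_6: node(6,0) S=64.0370 payoff=71.0230 vs cont=70.1177 → 71.0230 [stop]  node(6,1) S=81.8583 payoff=53.2017 vs cont=52.2964 → 53.2017 [stop]  node(6,2) S=104.6392 payoff=30.4208 vs cont=29.5155 → 30.4208 [stop]  node(6,3) S=133.7600 payoff=1.3000 vs cont=8.3742 → 8.3742 [wait]  node(6,4) S=170.9850 payoff=0.0000 vs cont=0.0000 → 0.0000 [wait]  node(6,5) S=218.5697 payoff=0.0000 vs cont=0.0000 → 0.0000 [wait]  node(6,6) S=279.3970 payoff=0.0000 vs cont=0.0000 → 0.0000 [wait]  ⇒ S*(6)=104.6392
t_5: node(5,0) S=72.4014 payoff=62.6586 vs cont=61.7533 → 62.6586 [stop]  node(5,1) S=92.5504 payoff=42.5096 vs cont=41.6042 → 42.5096 [stop]  node(5,2) S=118.3070 payoff=16.7530 vs cont=19.3384 → 19.3384 [wait]  node(5,3) S=151.2315 payoff=0.0000 vs cont=4.1860 → 4.1860 [wait]  node(5,4) S=193.3188 payoff=0.0000 vs cont=0.0000 → 0.0000 [wait]  node(5,5) S=247.1188 payoff=0.0000 vs cont=0.0000 → 0.0000 [wait]  ⇒ S*(5)=92.5504
t_4: node(4,0) S=81.8583 payoff=53.2017 vs cont=52.2964 → 53.2017 [stop]  node(4,1) S=104.6392 payoff=30.4208 vs cont=30.7912 → 30.7912 [wait]  node(4,2) S=133.7600 payoff=1.3000 vs cont=11.7320 → 11.7320 [wait]  node(4,3) S=170.9850 payoff=0.0000 vs cont=2.0924 → 2.0924 [wait]  node(4,4) S=218.5697 payoff=0.0000 vs cont=0.0000 → 0.0000 [wait]  ⇒ S*(4)=81.8583
t_3: node(3,0) S=92.5504 payoff=42.5096 vs cont=41.7870 → 42.5096 [stop]  node(3,1) S=118.3070 payoff=16.7530 vs cont=21.1803 → 21.1803 [wait]  node(3,2) S=151.2315 payoff=0.0000 vs cont=6.8969 → 6.8969 [wait]  node(3,3) S=193.3188 payoff=0.0000 vs cont=1.0459 → 1.0459 [wait]  ⇒ S*(3)=92.5504
t_2: node(2,0) S=104.6392 payoff=30.4208 vs cont=31.7001 → 31.7001 [wait]  node(2,1) S=133.7600 payoff=1.3000 vs cont=13.9904 → 13.9904 [wait]  node(2,2) S=170.9850 payoff=0.0000 vs cont=3.9636 → 3.9636 [wait]  ⇒ S*(2)=-
t_1: node(1,0) S=118.3070 payoff=16.7530 vs cont=22.7490 → 22.7490 [wait]  node(1,1) S=151.2315 payoff=0.0000 vs cont=8.9491 → 8.9491 [wait]  ⇒ S*(1)=-
t_0: node(0,0) S=133.7600 payoff=1.3000 vs cont=15.7872 → 15.7872 [wait]  ⇒ S*(0)=-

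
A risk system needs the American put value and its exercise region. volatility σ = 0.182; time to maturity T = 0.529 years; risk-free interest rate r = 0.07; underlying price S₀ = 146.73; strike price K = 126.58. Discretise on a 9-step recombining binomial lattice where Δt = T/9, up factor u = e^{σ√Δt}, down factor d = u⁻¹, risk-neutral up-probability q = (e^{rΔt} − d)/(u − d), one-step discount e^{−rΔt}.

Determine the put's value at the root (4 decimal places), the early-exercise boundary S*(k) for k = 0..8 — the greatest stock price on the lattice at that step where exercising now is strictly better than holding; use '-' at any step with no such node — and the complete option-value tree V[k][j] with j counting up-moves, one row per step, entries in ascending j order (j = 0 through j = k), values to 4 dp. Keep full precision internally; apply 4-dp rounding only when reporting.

price = 0.6557
boundary = - - - - - - 112.6007 117.6804 112.6007
tree:
0.6557
1.1689 0.2158
2.0430 0.4203 0.0402
3.4855 0.8085 0.0870 0.0000
5.7709 1.5312 0.1882 0.0000 0.0000
9.2013 2.8419 0.4069 0.0000 0.0000 0.0000
13.9793 5.1305 0.8800 0.0000 0.0000 0.0000 0.0000
18.8397 8.8996 1.9030 0.0000 0.0000 0.0000 0.0000 0.0000
23.4903 13.9793 4.1153 0.0000 0.0000 0.0000 0.0000 0.0000 0.0000
27.9402 18.8397 8.8996 0.0000 0.0000 0.0000 0.0000 0.0000 0.0000 0.0000

Δt=0.05878, u=1.04511, d=0.95684, q=0.53567, disc=e^(-rΔt)=0.99589
k=9 terminal: V=max(K-S,0) → 27.9402 18.8397 8.8996 0.0000 0.0000 0.0000 0.0000 0.0000 0.0000 0.0000
k=8: j=0 S=103.0897 intr=23.4903 cont=22.9705 V=23.4903[EX]; j=1 S=112.6007 intr=13.9793 cont=13.4595 V=13.9793[EX]; j=2 S=122.9892 intr=3.5908 cont=4.1153 V=4.1153[hold]; j=3 S=134.3362 intr=0.0000 cont=0.0000 V=0.0000[hold]; j=4 S=146.7300 intr=0.0000 cont=0.0000 V=0.0000[hold]; j=5 S=160.2673 intr=0.0000 cont=0.0000 V=0.0000[hold]; j=6 S=175.0535 intr=0.0000 cont=0.0000 V=0.0000[hold]; j=7 S=191.2038 intr=0.0000 cont=0.0000 V=0.0000[hold]; j=8 S=208.8442 intr=0.0000 cont=0.0000 V=0.0000[hold]  S*(8)=112.6007
k=7: j=0 S=107.7403 intr=18.8397 cont=18.3199 V=18.8397[EX]; j=1 S=117.6804 intr=8.8996 cont=8.6597 V=8.8996[EX]; j=2 S=128.5376 intr=0.0000 cont=1.9030 V=1.9030[hold]; j=3 S=140.3964 intr=0.0000 cont=0.0000 V=0.0000[hold]; j=4 S=153.3493 intr=0.0000 cont=0.0000 V=0.0000[hold]; j=5 S=167.4973 intr=0.0000 cont=0.0000 V=0.0000[hold]; j=6 S=182.9505 intr=0.0000 cont=0.0000 V=0.0000[hold]; j=7 S=199.8295 intr=0.0000 cont=0.0000 V=0.0000[hold]  S*(7)=117.6804
k=6: j=0 S=112.6007 intr=13.9793 cont=13.4595 V=13.9793[EX]; j=1 S=122.9892 intr=3.5908 cont=5.1305 V=5.1305[hold]; j=2 S=134.3362 intr=0.0000 cont=0.8800 V=0.8800[hold]; j=3 S=146.7300 intr=0.0000 cont=0.0000 V=0.0000[hold]; j=4 S=160.2673 intr=0.0000 cont=0.0000 V=0.0000[hold]; j=5 S=175.0535 intr=0.0000 cont=0.0000 V=0.0000[hold]; j=6 S=191.2038 intr=0.0000 cont=0.0000 V=0.0000[hold]  S*(6)=112.6007
k=5: j=0 S=117.6804 intr=8.8996 cont=9.2013 V=9.2013[hold]; j=1 S=128.5376 intr=0.0000 cont=2.8419 V=2.8419[hold]; j=2 S=140.3964 intr=0.0000 cont=0.4069 V=0.4069[hold]; j=3 S=153.3493 intr=0.0000 cont=0.0000 V=0.0000[hold]; j=4 S=167.4973 intr=0.0000 cont=0.0000 V=0.0000[hold]; j=5 S=182.9505 intr=0.0000 cont=0.0000 V=0.0000[hold]  S*(5)=-
k=4: j=0 S=122.9892 intr=3.5908 cont=5.7709 V=5.7709[hold]; j=1 S=134.3362 intr=0.0000 cont=1.5312 V=1.5312[hold]; j=2 S=146.7300 intr=0.0000 cont=0.1882 V=0.1882[hold]; j=3 S=160.2673 intr=0.0000 cont=0.0000 V=0.0000[hold]; j=4 S=175.0535 intr=0.0000 cont=0.0000 V=0.0000[hold]  S*(4)=-
k=3: j=0 S=128.5376 intr=0.0000 cont=3.4855 V=3.4855[hold]; j=1 S=140.3964 intr=0.0000 cont=0.8085 V=0.8085[hold]; j=2 S=153.3493 intr=0.0000 cont=0.0870 V=0.0870[hold]; j=3 S=167.4973 intr=0.0000 cont=0.0000 V=0.0000[hold]  S*(3)=-
k=2: j=0 S=134.3362 intr=0.0000 cont=2.0430 V=2.0430[hold]; j=1 S=146.7300 intr=0.0000 cont=0.4203 V=0.4203[hold]; j=2 S=160.2673 intr=0.0000 cont=0.0402 V=0.0402[hold]  S*(2)=-
k=1: j=0 S=140.3964 intr=0.0000 cont=1.1689 V=1.1689[hold]; j=1 S=153.3493 intr=0.0000 cont=0.2158 V=0.2158[hold]  S*(1)=-
k=0: j=0 S=146.7300 intr=0.0000 cont=0.6557 V=0.6557[hold]  S*(0)=-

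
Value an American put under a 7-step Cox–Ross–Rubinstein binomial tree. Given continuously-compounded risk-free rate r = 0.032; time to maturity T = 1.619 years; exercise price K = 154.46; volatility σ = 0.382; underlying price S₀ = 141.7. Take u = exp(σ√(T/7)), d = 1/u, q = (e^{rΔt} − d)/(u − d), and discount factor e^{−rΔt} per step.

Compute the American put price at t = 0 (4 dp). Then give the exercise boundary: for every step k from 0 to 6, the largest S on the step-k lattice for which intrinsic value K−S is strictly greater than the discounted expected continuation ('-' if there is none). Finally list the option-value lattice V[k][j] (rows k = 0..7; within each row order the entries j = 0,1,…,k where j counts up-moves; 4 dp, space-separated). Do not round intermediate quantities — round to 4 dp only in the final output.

Δt=0.23129, u=1.20167, d=0.83218, q=0.47431, disc=e^(-rΔt)=0.99263
k=7 terminal: V=max(K-S,0) → 115.2972 97.9085 72.7991 36.5408 0.0000 0.0000 0.0000 0.0000
k=6: j=0 S=47.0608 intr=107.3992 cont=106.2603 V=107.3992[EX]; j=1 S=67.9562 intr=86.5038 cont=85.3648 V=86.5038[EX]; j=2 S=98.1295 intr=56.3305 cont=55.1915 V=56.3305[EX]; j=3 S=141.7000 intr=12.7600 cont=19.0676 V=19.0676[hold]; j=4 S=204.6163 intr=0.0000 cont=0.0000 V=0.0000[hold]; j=5 S=295.4680 intr=0.0000 cont=0.0000 V=0.0000[hold]; j=6 S=426.6589 intr=0.0000 cont=0.0000 V=0.0000[hold]  S*(6)=98.1295
k=5: j=0 S=56.5515 intr=97.9085 cont=96.7695 V=97.9085[EX]; j=1 S=81.6609 intr=72.7991 cont=71.6601 V=72.7991[EX]; j=2 S=117.9192 intr=36.5408 cont=38.3715 V=38.3715[hold]; j=3 S=170.2766 intr=0.0000 cont=9.9498 V=9.9498[hold]; j=4 S=245.8812 intr=0.0000 cont=0.0000 V=0.0000[hold]; j=5 S=355.0550 intr=0.0000 cont=0.0000 V=0.0000[hold]  S*(5)=81.6609
k=4: j=0 S=67.9562 intr=86.5038 cont=85.3648 V=86.5038[EX]; j=1 S=98.1295 intr=56.3305 cont=56.0535 V=56.3305[EX]; j=2 S=141.7000 intr=12.7600 cont=24.7074 V=24.7074[hold]; j=3 S=204.6163 intr=0.0000 cont=5.1920 V=5.1920[hold]; j=4 S=295.4680 intr=0.0000 cont=0.0000 V=0.0000[hold]  S*(4)=98.1295
k=3: j=0 S=81.6609 intr=72.7991 cont=71.6601 V=72.7991[EX]; j=1 S=117.9192 intr=36.5408 cont=41.0267 V=41.0267[hold]; j=2 S=170.2766 intr=0.0000 cont=15.3372 V=15.3372[hold]; j=3 S=245.8812 intr=0.0000 cont=2.7093 V=2.7093[hold]  S*(3)=81.6609
k=2: j=0 S=98.1295 intr=56.3305 cont=57.3036 V=57.3036[hold]; j=1 S=141.7000 intr=12.7600 cont=28.6294 V=28.6294[hold]; j=2 S=204.6163 intr=0.0000 cont=9.2788 V=9.2788[hold]  S*(2)=-
k=1: j=0 S=117.9192 intr=36.5408 cont=43.3810 V=43.3810[hold]; j=1 S=170.2766 intr=0.0000 cont=19.3078 V=19.3078[hold]  S*(1)=-
k=0: j=0 S=141.7000 intr=12.7600 cont=31.7273 V=31.7273[hold]  S*(0)=-

price = 31.7273
boundary = - - - 81.6609 98.1295 81.6609 98.1295
tree:
31.7273
43.3810 19.3078
57.3036 28.6294 9.2788
72.7991 41.0267 15.3372 2.7093
86.5038 56.3305 24.7074 5.1920 0.0000
97.9085 72.7991 38.3715 9.9498 0.0000 0.0000
107.3992 86.5038 56.3305 19.0676 0.0000 0.0000 0.0000
115.2972 97.9085 72.7991 36.5408 0.0000 0.0000 0.0000 0.0000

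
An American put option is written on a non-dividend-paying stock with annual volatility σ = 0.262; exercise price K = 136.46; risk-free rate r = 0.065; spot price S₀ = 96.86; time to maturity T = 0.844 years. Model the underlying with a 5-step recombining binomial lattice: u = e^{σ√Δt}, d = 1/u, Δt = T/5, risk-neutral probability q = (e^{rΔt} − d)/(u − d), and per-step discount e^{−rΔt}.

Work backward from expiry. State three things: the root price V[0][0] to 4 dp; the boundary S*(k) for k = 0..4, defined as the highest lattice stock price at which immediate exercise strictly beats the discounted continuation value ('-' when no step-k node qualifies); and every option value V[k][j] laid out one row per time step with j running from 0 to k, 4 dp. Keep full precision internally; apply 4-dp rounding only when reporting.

price = 39.6000
boundary = 96.8600 107.8682 96.8600 107.8682 120.1275
tree:
39.6000
49.4848 28.5918
58.3608 39.6000 17.7780
66.3310 49.4848 28.5918 8.3391
73.4878 58.3608 39.6000 16.3325 1.2611
79.9143 66.3310 49.4848 28.5918 2.6800 0.0000

Δt=0.16880, u=1.11365, d=0.89795, q=0.52426, disc=e^(-rΔt)=0.98909
k=5 terminal: V=max(K-S,0) → 79.9143 66.3310 49.4848 28.5918 2.6800 0.0000
k=4: j=0 S=62.9722 intr=73.4878 cont=71.9988 V=73.4878[EX]; j=1 S=78.0992 intr=58.3608 cont=56.8717 V=58.3608[EX]; j=2 S=96.8600 intr=39.6000 cont=38.1109 V=39.6000[EX]; j=3 S=120.1275 intr=16.3325 cont=14.8435 V=16.3325[EX]; j=4 S=148.9842 intr=0.0000 cont=1.2611 V=1.2611[hold]  S*(4)=120.1275
k=3: j=0 S=70.1290 intr=66.3310 cont=64.8419 V=66.3310[EX]; j=1 S=86.9752 intr=49.4848 cont=47.9957 V=49.4848[EX]; j=2 S=107.8682 intr=28.5918 cont=27.1027 V=28.5918[EX]; j=3 S=133.7800 intr=2.6800 cont=8.3391 V=8.3391[hold]  S*(3)=107.8682
k=2: j=0 S=78.0992 intr=58.3608 cont=56.8717 V=58.3608[EX]; j=1 S=96.8600 intr=39.6000 cont=38.1109 V=39.6000[EX]; j=2 S=120.1275 intr=16.3325 cont=17.7780 V=17.7780[hold]  S*(2)=96.8600
k=1: j=0 S=86.9752 intr=49.4848 cont=47.9957 V=49.4848[EX]; j=1 S=107.8682 intr=28.5918 cont=27.8523 V=28.5918[EX]  S*(1)=107.8682
k=0: j=0 S=96.8600 intr=39.6000 cont=38.1109 V=39.6000[EX]  S*(0)=96.8600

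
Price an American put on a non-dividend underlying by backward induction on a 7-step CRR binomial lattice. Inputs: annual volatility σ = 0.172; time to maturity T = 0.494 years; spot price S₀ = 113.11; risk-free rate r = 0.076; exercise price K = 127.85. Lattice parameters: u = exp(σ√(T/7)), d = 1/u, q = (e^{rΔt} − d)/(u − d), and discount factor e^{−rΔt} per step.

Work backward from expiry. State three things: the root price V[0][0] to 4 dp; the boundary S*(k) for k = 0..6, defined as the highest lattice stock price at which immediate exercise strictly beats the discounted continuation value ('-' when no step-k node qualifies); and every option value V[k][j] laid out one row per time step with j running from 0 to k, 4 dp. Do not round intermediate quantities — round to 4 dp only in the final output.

price = 14.7400
boundary = 113.1100 108.0580 113.1100 108.0580 113.1100 118.3981 113.1100
tree:
14.7400
19.7920 9.8152
24.6183 14.7400 5.8399
29.2290 19.7920 9.5201 2.8545
33.6338 24.6183 14.7400 5.2979 0.8623
37.8419 29.2290 19.7920 9.4519 1.9155 0.0000
41.8621 33.6338 24.6183 14.7400 4.2550 0.0000 0.0000
45.7026 37.8419 29.2290 19.7920 9.4519 0.0000 0.0000 0.0000

Δt=0.07057, u=1.04675, d=0.95534, q=0.54741, disc=e^(-rΔt)=0.99465
k=7 terminal: V=max(K-S,0) → 45.7026 37.8419 29.2290 19.7920 9.4519 0.0000 0.0000 0.0000
k=6: j=0 S=85.9879 intr=41.8621 cont=41.1782 V=41.8621[EX]; j=1 S=94.2162 intr=33.6338 cont=32.9500 V=33.6338[EX]; j=2 S=103.2317 intr=24.6183 cont=23.9344 V=24.6183[EX]; j=3 S=113.1100 intr=14.7400 cont=14.0561 V=14.7400[EX]; j=4 S=123.9335 intr=3.9165 cont=4.2550 V=4.2550[hold]; j=5 S=135.7928 intr=0.0000 cont=0.0000 V=0.0000[hold]; j=6 S=148.7868 intr=0.0000 cont=0.0000 V=0.0000[hold]  S*(6)=113.1100
k=5: j=0 S=90.0081 intr=37.8419 cont=37.1580 V=37.8419[EX]; j=1 S=98.6210 intr=29.2290 cont=28.5451 V=29.2290[EX]; j=2 S=108.0580 intr=19.7920 cont=19.1081 V=19.7920[EX]; j=3 S=118.3981 intr=9.4519 cont=8.9523 V=9.4519[EX]; j=4 S=129.7277 intr=0.0000 cont=1.9155 V=1.9155[hold]; j=5 S=142.1414 intr=0.0000 cont=0.0000 V=0.0000[hold]  S*(5)=118.3981
k=4: j=0 S=94.2162 intr=33.6338 cont=32.9500 V=33.6338[EX]; j=1 S=103.2317 intr=24.6183 cont=23.9344 V=24.6183[EX]; j=2 S=113.1100 intr=14.7400 cont=14.0561 V=14.7400[EX]; j=3 S=123.9335 intr=3.9165 cont=5.2979 V=5.2979[hold]; j=4 S=135.7928 intr=0.0000 cont=0.8623 V=0.8623[hold]  S*(4)=113.1100
k=3: j=0 S=98.6210 intr=29.2290 cont=28.5451 V=29.2290[EX]; j=1 S=108.0580 intr=19.7920 cont=19.1081 V=19.7920[EX]; j=2 S=118.3981 intr=9.4519 cont=9.5201 V=9.5201[hold]; j=3 S=129.7277 intr=0.0000 cont=2.8545 V=2.8545[hold]  S*(3)=108.0580
k=2: j=0 S=103.2317 intr=24.6183 cont=23.9344 V=24.6183[EX]; j=1 S=113.1100 intr=14.7400 cont=14.0933 V=14.7400[EX]; j=2 S=123.9335 intr=3.9165 cont=5.8399 V=5.8399[hold]  S*(2)=113.1100
k=1: j=0 S=108.0580 intr=19.7920 cont=19.1081 V=19.7920[EX]; j=1 S=118.3981 intr=9.4519 cont=9.8152 V=9.8152[hold]  S*(1)=108.0580
k=0: j=0 S=113.1100 intr=14.7400 cont=14.2540 V=14.7400[EX]  S*(0)=113.1100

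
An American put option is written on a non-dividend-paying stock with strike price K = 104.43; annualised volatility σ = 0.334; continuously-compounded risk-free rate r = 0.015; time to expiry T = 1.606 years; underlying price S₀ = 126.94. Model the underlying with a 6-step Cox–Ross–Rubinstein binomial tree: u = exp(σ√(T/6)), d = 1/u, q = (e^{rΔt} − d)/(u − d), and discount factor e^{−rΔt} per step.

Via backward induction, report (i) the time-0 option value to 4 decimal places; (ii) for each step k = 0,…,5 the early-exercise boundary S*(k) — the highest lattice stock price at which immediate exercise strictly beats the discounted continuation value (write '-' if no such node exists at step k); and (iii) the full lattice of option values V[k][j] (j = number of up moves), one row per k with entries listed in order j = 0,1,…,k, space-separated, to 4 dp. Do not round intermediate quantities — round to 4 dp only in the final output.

Δt=0.26767  u=1.18863  d=0.84131  q=0.46849  discount=0.99599
step 6 (expiry): payoffs max(K−S,0) = 59.4186 40.8363 14.5824 0.0000 0.0000 0.0000 0.0000
step 5: (k=5,j=0): S=53.5018, (K−S)⁺=50.9282, hold=50.5098 ⇒ V=50.9282 exercise | (k=5,j=1): S=75.5893, (K−S)⁺=28.8407, hold=28.4223 ⇒ V=28.8407 exercise | (k=5,j=2): S=106.7954, (K−S)⁺=0.0000, hold=7.7196 ⇒ V=7.7196 continue | (k=5,j=3): S=150.8845, (K−S)⁺=0.0000, hold=0.0000 ⇒ V=0.0000 continue | (k=5,j=4): S=213.1752, (K−S)⁺=0.0000, hold=0.0000 ⇒ V=0.0000 continue | (k=5,j=5): S=301.1819, (K−S)⁺=0.0000, hold=0.0000 ⇒ V=0.0000 continue  boundary S*=75.5893
step 4: (k=4,j=0): S=63.5937, (K−S)⁺=40.8363, hold=40.4178 ⇒ V=40.8363 exercise | (k=4,j=1): S=89.8476, (K−S)⁺=14.5824, hold=18.8698 ⇒ V=18.8698 continue | (k=4,j=2): S=126.9400, (K−S)⁺=0.0000, hold=4.0866 ⇒ V=4.0866 continue | (k=4,j=3): S=179.3456, (K−S)⁺=0.0000, hold=0.0000 ⇒ V=0.0000 continue | (k=4,j=4): S=253.3861, (K−S)⁺=0.0000, hold=0.0000 ⇒ V=0.0000 continue  boundary S*=63.5937
step 3: (k=3,j=0): S=75.5893, (K−S)⁺=28.8407, hold=30.4228 ⇒ V=30.4228 continue | (k=3,j=1): S=106.7954, (K−S)⁺=0.0000, hold=11.8962 ⇒ V=11.8962 continue | (k=3,j=2): S=150.8845, (K−S)⁺=0.0000, hold=2.1634 ⇒ V=2.1634 continue | (k=3,j=3): S=213.1752, (K−S)⁺=0.0000, hold=0.0000 ⇒ V=0.0000 continue  boundary S*=-
step 2: (k=2,j=0): S=89.8476, (K−S)⁺=14.5824, hold=21.6561 ⇒ V=21.6561 continue | (k=2,j=1): S=126.9400, (K−S)⁺=0.0000, hold=7.3070 ⇒ V=7.3070 continue | (k=2,j=2): S=179.3456, (K−S)⁺=0.0000, hold=1.1452 ⇒ V=1.1452 continue  boundary S*=-
step 1: (k=1,j=0): S=106.7954, (K−S)⁺=0.0000, hold=14.8739 ⇒ V=14.8739 continue | (k=1,j=1): S=150.8845, (K−S)⁺=0.0000, hold=4.4026 ⇒ V=4.4026 continue  boundary S*=-
step 0: (k=0,j=0): S=126.9400, (K−S)⁺=0.0000, hold=9.9282 ⇒ V=9.9282 continue  boundary S*=-

price = 9.9282
boundary = - - - - 63.5937 75.5893
tree:
9.9282
14.8739 4.4026
21.6561 7.3070 1.1452
30.4228 11.8962 2.1634 0.0000
40.8363 18.8698 4.0866 0.0000 0.0000
50.9282 28.8407 7.7196 0.0000 0.0000 0.0000
59.4186 40.8363 14.5824 0.0000 0.0000 0.0000 0.0000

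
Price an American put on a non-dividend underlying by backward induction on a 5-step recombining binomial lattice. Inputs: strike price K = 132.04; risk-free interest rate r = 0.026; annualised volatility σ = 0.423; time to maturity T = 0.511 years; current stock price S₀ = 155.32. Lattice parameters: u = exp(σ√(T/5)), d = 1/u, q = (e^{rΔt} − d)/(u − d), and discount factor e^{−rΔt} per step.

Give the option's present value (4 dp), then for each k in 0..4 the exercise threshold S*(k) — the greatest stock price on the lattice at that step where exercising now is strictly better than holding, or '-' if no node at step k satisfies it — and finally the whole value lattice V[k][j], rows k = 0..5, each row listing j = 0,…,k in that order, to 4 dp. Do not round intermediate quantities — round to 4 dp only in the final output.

Δt=0.10220  u=1.14480  d=0.87352  q=0.47605  discount=0.99735
step 5 (expiry): payoffs max(K−S,0) = 53.0478 28.5159 0.0000 0.0000 0.0000 0.0000
step 4: (k=4,j=0): S=90.4300, (K−S)⁺=41.6100, hold=41.2596 ⇒ V=41.6100 exercise | (k=4,j=1): S=118.5141, (K−S)⁺=13.5259, hold=14.9012 ⇒ V=14.9012 continue | (k=4,j=2): S=155.3200, (K−S)⁺=0.0000, hold=0.0000 ⇒ V=0.0000 continue | (k=4,j=3): S=203.5564, (K−S)⁺=0.0000, hold=0.0000 ⇒ V=0.0000 continue | (k=4,j=4): S=266.7731, (K−S)⁺=0.0000, hold=0.0000 ⇒ V=0.0000 continue  boundary S*=90.4300
step 3: (k=3,j=0): S=103.5241, (K−S)⁺=28.5159, hold=28.8185 ⇒ V=28.8185 continue | (k=3,j=1): S=135.6747, (K−S)⁺=0.0000, hold=7.7867 ⇒ V=7.7867 continue | (k=3,j=2): S=177.8099, (K−S)⁺=0.0000, hold=0.0000 ⇒ V=0.0000 continue | (k=3,j=3): S=233.0308, (K−S)⁺=0.0000, hold=0.0000 ⇒ V=0.0000 continue  boundary S*=-
step 2: (k=2,j=0): S=118.5141, (K−S)⁺=13.5259, hold=18.7564 ⇒ V=18.7564 continue | (k=2,j=1): S=155.3200, (K−S)⁺=0.0000, hold=4.0690 ⇒ V=4.0690 continue | (k=2,j=2): S=203.5564, (K−S)⁺=0.0000, hold=0.0000 ⇒ V=0.0000 continue  boundary S*=-
step 1: (k=1,j=0): S=135.6747, (K−S)⁺=0.0000, hold=11.7332 ⇒ V=11.7332 continue | (k=1,j=1): S=177.8099, (K−S)⁺=0.0000, hold=2.1263 ⇒ V=2.1263 continue  boundary S*=-
step 0: (k=0,j=0): S=155.3200, (K−S)⁺=0.0000, hold=7.1408 ⇒ V=7.1408 continue  boundary S*=-

price = 7.1408
boundary = - - - - 90.4300
tree:
7.1408
11.7332 2.1263
18.7564 4.0690 0.0000
28.8185 7.7867 0.0000 0.0000
41.6100 14.9012 0.0000 0.0000 0.0000
53.0478 28.5159 0.0000 0.0000 0.0000 0.0000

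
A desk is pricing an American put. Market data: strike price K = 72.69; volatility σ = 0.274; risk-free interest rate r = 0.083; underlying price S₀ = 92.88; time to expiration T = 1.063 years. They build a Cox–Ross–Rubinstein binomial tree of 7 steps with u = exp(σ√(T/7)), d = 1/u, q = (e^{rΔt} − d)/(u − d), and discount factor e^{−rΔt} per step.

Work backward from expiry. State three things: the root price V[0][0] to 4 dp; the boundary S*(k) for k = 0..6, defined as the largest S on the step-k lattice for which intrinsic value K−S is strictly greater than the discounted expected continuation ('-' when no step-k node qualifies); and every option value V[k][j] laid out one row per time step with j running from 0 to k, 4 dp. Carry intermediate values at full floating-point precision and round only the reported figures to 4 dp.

price = 1.5088
boundary = - - - - 60.5948 54.4583 60.5948
tree:
1.5088
2.6500 0.5434
4.5434 1.0516 0.1103
7.5580 2.0061 0.2390 0.0000
12.0952 3.7566 0.5178 0.0000 0.0000
18.2317 6.8608 1.1220 0.0000 0.0000 0.0000
23.7468 12.0952 2.4309 0.0000 0.0000 0.0000 0.0000
28.7034 18.2317 5.2671 0.0000 0.0000 0.0000 0.0000 0.0000

Δt=0.15186, u=1.11268, d=0.89873, q=0.53261, disc=e^(-rΔt)=0.98747
k=7 terminal: V=max(K-S,0) → 28.7034 18.2317 5.2671 0.0000 0.0000 0.0000 0.0000 0.0000
k=6: j=0 S=48.9432 intr=23.7468 cont=22.8364 V=23.7468[EX]; j=1 S=60.5948 intr=12.0952 cont=11.1847 V=12.0952[EX]; j=2 S=75.0203 intr=0.0000 cont=2.4309 V=2.4309[hold]; j=3 S=92.8800 intr=0.0000 cont=0.0000 V=0.0000[hold]; j=4 S=114.9914 intr=0.0000 cont=0.0000 V=0.0000[hold]; j=5 S=142.3668 intr=0.0000 cont=0.0000 V=0.0000[hold]; j=6 S=176.2593 intr=0.0000 cont=0.0000 V=0.0000[hold]  S*(6)=60.5948
k=5: j=0 S=54.4583 intr=18.2317 cont=17.3213 V=18.2317[EX]; j=1 S=67.4229 intr=5.2671 cont=6.8608 V=6.8608[hold]; j=2 S=83.4739 intr=0.0000 cont=1.1220 V=1.1220[hold]; j=3 S=103.3460 intr=0.0000 cont=0.0000 V=0.0000[hold]; j=4 S=127.9491 intr=0.0000 cont=0.0000 V=0.0000[hold]; j=5 S=158.4092 intr=0.0000 cont=0.0000 V=0.0000[hold]  S*(5)=54.4583
k=4: j=0 S=60.5948 intr=12.0952 cont=12.0229 V=12.0952[EX]; j=1 S=75.0203 intr=0.0000 cont=3.7566 V=3.7566[hold]; j=2 S=92.8800 intr=0.0000 cont=0.5178 V=0.5178[hold]; j=3 S=114.9914 intr=0.0000 cont=0.0000 V=0.0000[hold]; j=4 S=142.3668 intr=0.0000 cont=0.0000 V=0.0000[hold]  S*(4)=60.5948
k=3: j=0 S=67.4229 intr=5.2671 cont=7.5580 V=7.5580[hold]; j=1 S=83.4739 intr=0.0000 cont=2.0061 V=2.0061[hold]; j=2 S=103.3460 intr=0.0000 cont=0.2390 V=0.2390[hold]; j=3 S=127.9491 intr=0.0000 cont=0.0000 V=0.0000[hold]  S*(3)=-
k=2: j=0 S=75.0203 intr=0.0000 cont=4.5434 V=4.5434[hold]; j=1 S=92.8800 intr=0.0000 cont=1.0516 V=1.0516[hold]; j=2 S=114.9914 intr=0.0000 cont=0.1103 V=0.1103[hold]  S*(2)=-
k=1: j=0 S=83.4739 intr=0.0000 cont=2.6500 V=2.6500[hold]; j=1 S=103.3460 intr=0.0000 cont=0.5434 V=0.5434[hold]  S*(1)=-
k=0: j=0 S=92.8800 intr=0.0000 cont=1.5088 V=1.5088[hold]  S*(0)=-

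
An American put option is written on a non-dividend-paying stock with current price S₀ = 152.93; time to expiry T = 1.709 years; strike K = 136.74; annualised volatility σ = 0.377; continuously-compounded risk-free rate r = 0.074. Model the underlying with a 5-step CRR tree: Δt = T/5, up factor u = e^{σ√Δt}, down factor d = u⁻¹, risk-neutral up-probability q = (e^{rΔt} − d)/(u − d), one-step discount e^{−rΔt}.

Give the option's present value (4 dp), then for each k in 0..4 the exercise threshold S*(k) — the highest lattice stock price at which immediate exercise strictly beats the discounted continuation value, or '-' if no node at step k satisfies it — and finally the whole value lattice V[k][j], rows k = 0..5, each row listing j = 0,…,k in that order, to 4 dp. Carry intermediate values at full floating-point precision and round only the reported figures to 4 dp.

params: Δt=0.34180 u=1.24659 d=0.80219 q=0.50276 e^(-rΔt)=0.97502
t_5 payoffs: 85.9378 57.7946 14.0609 0.0000 0.0000 0.0000
t_4: node(4,0) S=63.3293 payoff=73.4107 vs cont=69.9955 → 73.4107 [stop]  node(4,1) S=98.4122 payoff=38.3278 vs cont=34.9126 → 38.3278 [stop]  node(4,2) S=152.9300 payoff=0.0000 vs cont=6.8170 → 6.8170 [wait]  node(4,3) S=237.6494 payoff=0.0000 vs cont=0.0000 → 0.0000 [wait]  node(4,4) S=369.3011 payoff=0.0000 vs cont=0.0000 → 0.0000 [wait]  ⇒ S*(4)=98.4122
t_3: node(3,0) S=78.9454 payoff=57.7946 vs cont=54.3794 → 57.7946 [stop]  node(3,1) S=122.6791 payoff=14.0609 vs cont=21.9238 → 21.9238 [wait]  node(3,2) S=190.6403 payoff=0.0000 vs cont=3.3050 → 3.3050 [wait]  node(3,3) S=296.2502 payoff=0.0000 vs cont=0.0000 → 0.0000 [wait]  ⇒ S*(3)=78.9454
t_2: node(2,0) S=98.4122 payoff=38.3278 vs cont=38.7671 → 38.7671 [wait]  node(2,1) S=152.9300 payoff=0.0000 vs cont=12.2492 → 12.2492 [wait]  node(2,2) S=237.6494 payoff=0.0000 vs cont=1.6023 → 1.6023 [wait]  ⇒ S*(2)=-
t_1: node(1,0) S=122.6791 payoff=14.0609 vs cont=24.7996 → 24.7996 [wait]  node(1,1) S=190.6403 payoff=0.0000 vs cont=6.7241 → 6.7241 [wait]  ⇒ S*(1)=-
t_0: node(0,0) S=152.9300 payoff=0.0000 vs cont=15.3195 → 15.3195 [wait]  ⇒ S*(0)=-

price = 15.3195
boundary = - - - 78.9454 98.4122
tree:
15.3195
24.7996 6.7241
38.7671 12.2492 1.6023
57.7946 21.9238 3.3050 0.0000
73.4107 38.3278 6.8170 0.0000 0.0000
85.9378 57.7946 14.0609 0.0000 0.0000 0.0000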